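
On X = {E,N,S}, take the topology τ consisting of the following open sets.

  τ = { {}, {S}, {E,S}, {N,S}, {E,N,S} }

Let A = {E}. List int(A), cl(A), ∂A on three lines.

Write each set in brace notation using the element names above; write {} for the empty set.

U open, U⊆A: {}. int(A) = ⋃ = {}
X∖A={N,S}, int(X∖A)={N,S}, hence cl(A)={E}
∂A: remove int from cl → {E}

int(A) = {}
cl(A)  = {E}
∂A     = {E}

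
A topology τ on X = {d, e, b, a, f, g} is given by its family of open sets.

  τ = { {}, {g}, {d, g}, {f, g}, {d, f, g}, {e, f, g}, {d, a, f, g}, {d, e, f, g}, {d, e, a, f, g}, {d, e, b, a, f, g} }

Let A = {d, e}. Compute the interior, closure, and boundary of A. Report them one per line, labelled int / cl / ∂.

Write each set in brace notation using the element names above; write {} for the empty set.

opens ⊆ A: {}; union → int = {}
complement {b, a, f, g}; its interior {f, g}; cl(A) = X∖{f, g} = {d, e, b, a}
boundary = {d, e, b, a} ∖ {} = {d, e, b, a}

int(A) = {}
cl(A)  = {d, e, b, a}
∂A     = {d, e, b, a}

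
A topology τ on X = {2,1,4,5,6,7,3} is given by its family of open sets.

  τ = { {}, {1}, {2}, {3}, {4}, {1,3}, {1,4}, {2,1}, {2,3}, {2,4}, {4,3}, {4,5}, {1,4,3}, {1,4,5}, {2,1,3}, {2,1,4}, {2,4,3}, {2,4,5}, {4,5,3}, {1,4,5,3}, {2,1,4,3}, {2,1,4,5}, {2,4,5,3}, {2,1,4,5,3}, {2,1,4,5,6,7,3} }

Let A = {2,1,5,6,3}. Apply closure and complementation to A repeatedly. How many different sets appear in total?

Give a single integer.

8

complement {4,7}; its interior {4}; cl(A) = X∖{4} = {2,1,5,6,7,3}
With k = closure, c = complement:
  1. A     = {2,1,5,6,3}
  2. kA    = {2,1,5,6,7,3}
  3. cA    = {4,7}
  4. ckA   = {4}
  5. kcA   = {4,5,6,7}
  6. ckcA  = {2,1,3}
  7. kckcA = {2,1,6,7,3}
  8. ckckcA = {4,5}
k, c of each give nothing new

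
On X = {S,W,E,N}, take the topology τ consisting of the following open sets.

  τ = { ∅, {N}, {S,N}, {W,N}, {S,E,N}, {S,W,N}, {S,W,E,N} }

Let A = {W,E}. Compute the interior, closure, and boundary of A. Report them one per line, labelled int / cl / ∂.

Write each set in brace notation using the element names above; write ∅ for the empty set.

opens ⊆ A: ∅; union → int = ∅
complement {S,N}; its interior {S,N}; cl(A) = X∖{S,N} = {W,E}
boundary = {W,E} ∖ ∅ = {W,E}

int(A) = ∅
cl(A)  = {W,E}
∂A     = {W,E}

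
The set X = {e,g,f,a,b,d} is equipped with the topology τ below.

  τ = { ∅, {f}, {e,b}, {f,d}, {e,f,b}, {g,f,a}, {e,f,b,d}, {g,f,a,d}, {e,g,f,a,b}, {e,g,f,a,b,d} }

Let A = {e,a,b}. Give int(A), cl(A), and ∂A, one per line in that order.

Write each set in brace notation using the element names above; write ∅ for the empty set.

open subsets of A: ∅, {e,b}; so int(A) = {e,b}
closure: X∖int(X∖A) = X∖{f,d} = {e,g,a,b}
∂A = {e,g,a,b} minus {e,b} = {g,a}

int(A) = {e,b}
cl(A)  = {e,g,a,b}
∂A     = {g,a}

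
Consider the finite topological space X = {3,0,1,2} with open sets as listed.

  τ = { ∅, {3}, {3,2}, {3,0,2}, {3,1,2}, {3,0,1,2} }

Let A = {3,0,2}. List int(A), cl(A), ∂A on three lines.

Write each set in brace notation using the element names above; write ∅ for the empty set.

int(A) = {3,0,2}
cl(A)  = {3,0,1,2}
∂A     = {1}

opens ⊆ A: ∅, {3}, {3,2}, {3,0,2}; union → int = {3,0,2}
complement {1}; its interior ∅; cl(A) = X∖∅ = {3,0,1,2}
boundary = {3,0,1,2} ∖ {3,0,2} = {1}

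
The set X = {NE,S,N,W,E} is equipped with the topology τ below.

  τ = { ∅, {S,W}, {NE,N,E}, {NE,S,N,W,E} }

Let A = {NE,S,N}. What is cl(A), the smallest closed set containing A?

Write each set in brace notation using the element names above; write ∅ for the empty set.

X∖A={W,E}, int(X∖A)=∅, hence cl(A)={NE,S,N,W,E}

{NE,S,N,W,E}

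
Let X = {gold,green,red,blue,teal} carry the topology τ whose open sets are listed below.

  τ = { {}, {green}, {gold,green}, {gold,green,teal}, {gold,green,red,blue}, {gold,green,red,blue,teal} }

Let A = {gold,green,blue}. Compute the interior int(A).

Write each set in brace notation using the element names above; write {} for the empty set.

open subsets of A: {}, {green}, {gold,green}; so int(A) = {gold,green}

{gold,green}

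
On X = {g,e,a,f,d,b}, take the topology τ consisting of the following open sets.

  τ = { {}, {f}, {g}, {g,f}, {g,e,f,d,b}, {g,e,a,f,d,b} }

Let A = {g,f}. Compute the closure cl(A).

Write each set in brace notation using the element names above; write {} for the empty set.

{g,e,a,f,d,b}

closure: X∖int(X∖A) = X∖{} = {g,e,a,f,d,b}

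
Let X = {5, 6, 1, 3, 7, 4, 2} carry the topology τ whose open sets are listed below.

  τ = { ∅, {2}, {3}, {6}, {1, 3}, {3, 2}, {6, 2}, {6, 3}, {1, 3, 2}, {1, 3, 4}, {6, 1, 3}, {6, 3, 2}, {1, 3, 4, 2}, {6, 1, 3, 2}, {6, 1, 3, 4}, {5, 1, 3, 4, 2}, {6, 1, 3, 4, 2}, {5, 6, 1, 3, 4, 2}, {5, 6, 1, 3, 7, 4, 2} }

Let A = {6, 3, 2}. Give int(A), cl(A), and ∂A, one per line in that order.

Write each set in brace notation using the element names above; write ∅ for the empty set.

int(A) = {6, 3, 2}
cl(A)  = {5, 6, 1, 3, 7, 4, 2}
∂A     = {5, 1, 7, 4}

open subsets of A: ∅, {6}, {2}, {3}, {6, 2}, {3, 2}, {6, 3}, {6, 3, 2}; so int(A) = {6, 3, 2}
closure: X∖int(X∖A) = X∖∅ = {5, 6, 1, 3, 7, 4, 2}
∂A = {5, 6, 1, 3, 7, 4, 2} minus {6, 3, 2} = {5, 1, 7, 4}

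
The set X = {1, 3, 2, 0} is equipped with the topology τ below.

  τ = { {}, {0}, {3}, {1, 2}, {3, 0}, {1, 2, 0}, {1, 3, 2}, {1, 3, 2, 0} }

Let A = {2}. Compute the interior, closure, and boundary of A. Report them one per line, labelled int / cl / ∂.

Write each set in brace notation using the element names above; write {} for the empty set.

opens ⊆ A: {}; union → int = {}
complement {1, 3, 0}; its interior {3, 0}; cl(A) = X∖{3, 0} = {1, 2}
boundary = {1, 2} ∖ {} = {1, 2}

int(A) = {}
cl(A)  = {1, 2}
∂A     = {1, 2}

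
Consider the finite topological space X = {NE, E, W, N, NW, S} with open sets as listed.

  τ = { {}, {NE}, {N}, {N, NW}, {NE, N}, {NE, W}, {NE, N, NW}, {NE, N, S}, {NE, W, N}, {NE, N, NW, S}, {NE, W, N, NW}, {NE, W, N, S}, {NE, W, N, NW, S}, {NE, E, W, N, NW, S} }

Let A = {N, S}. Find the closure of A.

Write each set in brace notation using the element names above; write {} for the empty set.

cl via duality: int({NE, E, W, NW}) = {NE, W}, so X∖{NE, W} = {E, N, NW, S}

{E, N, NW, S}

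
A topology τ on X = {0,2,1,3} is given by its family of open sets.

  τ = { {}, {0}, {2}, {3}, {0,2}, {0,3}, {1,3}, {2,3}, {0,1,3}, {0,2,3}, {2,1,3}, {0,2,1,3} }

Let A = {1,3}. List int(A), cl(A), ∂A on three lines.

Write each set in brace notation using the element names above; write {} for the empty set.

interior: largest open inside A is {1,3} (from {}, {3}, {1,3})
cl via duality: int({0,2}) = {0,2}, so X∖{0,2} = {1,3}
cl∖int = {}

int(A) = {1,3}
cl(A)  = {1,3}
∂A     = {}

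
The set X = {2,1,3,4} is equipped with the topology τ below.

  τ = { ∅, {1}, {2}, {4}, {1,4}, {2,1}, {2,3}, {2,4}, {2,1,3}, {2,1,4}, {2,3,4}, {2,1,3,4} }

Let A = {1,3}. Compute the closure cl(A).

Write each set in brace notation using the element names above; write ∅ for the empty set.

X∖A={2,4}, int(X∖A)={2,4}, hence cl(A)={1,3}

{1,3}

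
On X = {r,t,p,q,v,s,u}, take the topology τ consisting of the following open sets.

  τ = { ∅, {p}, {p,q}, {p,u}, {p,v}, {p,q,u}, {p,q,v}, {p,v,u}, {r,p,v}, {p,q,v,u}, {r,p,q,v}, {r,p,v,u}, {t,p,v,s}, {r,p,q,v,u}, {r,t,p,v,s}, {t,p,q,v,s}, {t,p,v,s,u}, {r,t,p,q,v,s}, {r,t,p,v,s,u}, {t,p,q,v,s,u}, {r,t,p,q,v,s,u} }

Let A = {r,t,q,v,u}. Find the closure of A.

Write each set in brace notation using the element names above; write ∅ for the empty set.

{r,t,q,v,s,u}

cl via duality: int({p,s}) = {p}, so X∖{p} = {r,t,q,v,s,u}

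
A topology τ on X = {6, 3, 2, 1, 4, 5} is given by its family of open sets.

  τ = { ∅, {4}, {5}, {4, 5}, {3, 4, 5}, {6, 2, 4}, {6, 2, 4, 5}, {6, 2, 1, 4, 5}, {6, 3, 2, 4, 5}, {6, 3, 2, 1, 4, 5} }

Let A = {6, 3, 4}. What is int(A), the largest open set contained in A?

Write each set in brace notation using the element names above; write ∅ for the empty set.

{4}

interior: largest open inside A is {4} (from ∅, {4})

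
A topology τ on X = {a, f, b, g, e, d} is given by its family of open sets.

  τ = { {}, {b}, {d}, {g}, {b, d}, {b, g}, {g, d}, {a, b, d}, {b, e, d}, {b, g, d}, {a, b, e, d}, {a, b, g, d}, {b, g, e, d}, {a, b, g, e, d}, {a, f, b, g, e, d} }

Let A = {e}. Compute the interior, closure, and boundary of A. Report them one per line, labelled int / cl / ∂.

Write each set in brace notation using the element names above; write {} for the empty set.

U open, U⊆A: {}. int(A) = ⋃ = {}
X∖A={a, f, b, g, d}, int(X∖A)={a, b, g, d}, hence cl(A)={f, e}
∂A: remove int from cl → {f, e}

int(A) = {}
cl(A)  = {f, e}
∂A     = {f, e}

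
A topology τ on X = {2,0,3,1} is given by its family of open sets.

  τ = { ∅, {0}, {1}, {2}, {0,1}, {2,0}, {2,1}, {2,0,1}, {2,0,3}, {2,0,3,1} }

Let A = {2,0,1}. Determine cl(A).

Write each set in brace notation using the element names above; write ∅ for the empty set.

X∖A={3}, int(X∖A)=∅, hence cl(A)={2,0,3,1}

{2,0,3,1}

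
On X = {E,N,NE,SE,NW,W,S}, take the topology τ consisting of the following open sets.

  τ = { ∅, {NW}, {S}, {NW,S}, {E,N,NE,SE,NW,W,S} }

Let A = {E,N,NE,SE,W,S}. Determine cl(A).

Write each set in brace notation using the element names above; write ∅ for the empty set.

{E,N,NE,SE,W,S}

X∖A={NW}, int(X∖A)={NW}, hence cl(A)={E,N,NE,SE,W,S}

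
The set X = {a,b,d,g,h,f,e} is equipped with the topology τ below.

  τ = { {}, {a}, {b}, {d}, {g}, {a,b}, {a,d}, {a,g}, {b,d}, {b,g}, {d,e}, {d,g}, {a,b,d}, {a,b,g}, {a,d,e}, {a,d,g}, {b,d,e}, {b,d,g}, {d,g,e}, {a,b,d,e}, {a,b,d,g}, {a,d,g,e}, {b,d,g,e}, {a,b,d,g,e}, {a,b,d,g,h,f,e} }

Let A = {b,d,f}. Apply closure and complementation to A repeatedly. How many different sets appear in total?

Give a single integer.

8

cl via duality: int({a,g,h,e}) = {a,g}, so X∖{a,g} = {b,d,h,f,e}
Write k for closure, c for complement:
  1. A     = {b,d,f}
  2. kA    = {b,d,h,f,e}
  3. cA    = {a,g,h,e}
  4. ckA   = {a,g}
  5. kcA   = {a,g,h,f,e}
  6. kckA  = {a,g,h,f}
  7. ckcA  = {b,d}
  8. ckckA = {b,d,e}
applying k or c yields no new set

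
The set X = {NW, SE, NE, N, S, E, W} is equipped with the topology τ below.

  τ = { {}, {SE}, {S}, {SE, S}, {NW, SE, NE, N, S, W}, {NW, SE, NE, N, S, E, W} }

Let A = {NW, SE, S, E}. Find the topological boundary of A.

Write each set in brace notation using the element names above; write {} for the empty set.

opens ⊆ A: {}, {S}, {SE}, {SE, S}; union → int = {SE, S}
complement {NE, N, W}; its interior {}; cl(A) = X∖{} = {NW, SE, NE, N, S, E, W}
boundary = {NW, SE, NE, N, S, E, W} ∖ {SE, S} = {NW, NE, N, E, W}

{NW, NE, N, E, W}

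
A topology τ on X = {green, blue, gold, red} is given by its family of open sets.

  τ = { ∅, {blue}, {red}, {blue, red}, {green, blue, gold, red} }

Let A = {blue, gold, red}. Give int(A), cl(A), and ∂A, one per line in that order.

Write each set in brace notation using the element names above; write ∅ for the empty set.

int(A) = {blue, red}
cl(A)  = {green, blue, gold, red}
∂A     = {green, gold}

opens ⊆ A: ∅, {red}, {blue}, {blue, red}; union → int = {blue, red}
complement {green}; its interior ∅; cl(A) = X∖∅ = {green, blue, gold, red}
boundary = {green, blue, gold, red} ∖ {blue, red} = {green, gold}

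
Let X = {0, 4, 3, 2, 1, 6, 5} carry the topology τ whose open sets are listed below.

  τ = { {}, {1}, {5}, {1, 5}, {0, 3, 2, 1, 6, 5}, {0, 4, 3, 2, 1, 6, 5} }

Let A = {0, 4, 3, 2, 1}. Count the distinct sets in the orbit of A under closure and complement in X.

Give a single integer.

cl via duality: int({6, 5}) = {5}, so X∖{5} = {0, 4, 3, 2, 1, 6}
Write k for closure, c for complement:
  1. A     = {0, 4, 3, 2, 1}
  2. kA    = {0, 4, 3, 2, 1, 6}
  3. cA    = {6, 5}
  4. ckA   = {5}
  5. kcA   = {0, 4, 3, 2, 6, 5}
  6. ckcA  = {1}
applying k or c yields no new set

6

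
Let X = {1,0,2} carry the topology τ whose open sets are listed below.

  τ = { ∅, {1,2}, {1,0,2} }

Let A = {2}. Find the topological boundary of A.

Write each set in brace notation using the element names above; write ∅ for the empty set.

{1,0,2}

interior: largest open inside A is ∅ (from ∅)
cl via duality: int({1,0}) = ∅, so X∖∅ = {1,0,2}
cl∖int = {1,0,2}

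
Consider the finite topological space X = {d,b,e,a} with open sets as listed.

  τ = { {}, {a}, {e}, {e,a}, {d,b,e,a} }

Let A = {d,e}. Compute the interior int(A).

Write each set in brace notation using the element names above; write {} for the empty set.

U open, U⊆A: {}, {e}. int(A) = ⋃ = {e}

{e}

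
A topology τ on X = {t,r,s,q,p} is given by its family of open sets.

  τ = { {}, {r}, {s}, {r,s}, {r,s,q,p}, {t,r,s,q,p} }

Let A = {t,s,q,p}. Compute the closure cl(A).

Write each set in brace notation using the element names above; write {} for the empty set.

{t,s,q,p}

complement {r}; its interior {r}; cl(A) = X∖{r} = {t,s,q,p}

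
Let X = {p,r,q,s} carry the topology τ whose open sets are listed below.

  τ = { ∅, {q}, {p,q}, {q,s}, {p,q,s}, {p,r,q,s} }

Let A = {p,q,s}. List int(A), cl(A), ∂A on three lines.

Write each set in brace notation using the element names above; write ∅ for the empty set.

opens ⊆ A: ∅, {q}, {q,s}, {p,q}, {p,q,s}; union → int = {p,q,s}
complement {r}; its interior ∅; cl(A) = X∖∅ = {p,r,q,s}
boundary = {p,r,q,s} ∖ {p,q,s} = {r}

int(A) = {p,q,s}
cl(A)  = {p,r,q,s}
∂A     = {r}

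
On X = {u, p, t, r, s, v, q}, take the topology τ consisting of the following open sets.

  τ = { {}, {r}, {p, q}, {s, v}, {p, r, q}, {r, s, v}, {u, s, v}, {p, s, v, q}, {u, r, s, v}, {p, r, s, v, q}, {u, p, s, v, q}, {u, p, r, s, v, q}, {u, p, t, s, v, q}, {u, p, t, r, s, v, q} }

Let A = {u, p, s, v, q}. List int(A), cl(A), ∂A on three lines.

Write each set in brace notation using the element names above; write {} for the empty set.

U open, U⊆A: {}, {p, q}, {s, v}, {u, s, v}, {p, s, v, q}, {u, p, s, v, q}. int(A) = ⋃ = {u, p, s, v, q}
X∖A={t, r}, int(X∖A)={r}, hence cl(A)={u, p, t, s, v, q}
∂A: remove int from cl → {t}

int(A) = {u, p, s, v, q}
cl(A)  = {u, p, t, s, v, q}
∂A     = {t}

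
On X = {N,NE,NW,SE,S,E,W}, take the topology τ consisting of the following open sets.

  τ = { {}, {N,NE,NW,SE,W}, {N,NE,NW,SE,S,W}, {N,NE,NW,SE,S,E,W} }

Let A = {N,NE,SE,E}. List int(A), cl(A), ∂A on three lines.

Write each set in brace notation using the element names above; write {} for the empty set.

U open, U⊆A: {}. int(A) = ⋃ = {}
X∖A={NW,S,W}, int(X∖A)={}, hence cl(A)={N,NE,NW,SE,S,E,W}
∂A: remove int from cl → {N,NE,NW,SE,S,E,W}

int(A) = {}
cl(A)  = {N,NE,NW,SE,S,E,W}
∂A     = {N,NE,NW,SE,S,E,W}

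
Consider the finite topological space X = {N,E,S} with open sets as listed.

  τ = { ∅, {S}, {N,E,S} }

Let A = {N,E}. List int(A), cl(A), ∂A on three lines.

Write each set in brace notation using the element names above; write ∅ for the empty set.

opens ⊆ A: ∅; union → int = ∅
complement {S}; its interior {S}; cl(A) = X∖{S} = {N,E}
boundary = {N,E} ∖ ∅ = {N,E}

int(A) = ∅
cl(A)  = {N,E}
∂A     = {N,E}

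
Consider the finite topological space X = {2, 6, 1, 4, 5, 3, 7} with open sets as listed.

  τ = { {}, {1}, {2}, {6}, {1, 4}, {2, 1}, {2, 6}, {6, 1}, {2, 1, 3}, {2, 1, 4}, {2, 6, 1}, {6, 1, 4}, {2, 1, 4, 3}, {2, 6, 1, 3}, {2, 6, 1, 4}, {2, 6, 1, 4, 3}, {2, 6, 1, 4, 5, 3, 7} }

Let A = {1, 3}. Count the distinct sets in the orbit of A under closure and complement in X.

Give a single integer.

cl via duality: int({2, 6, 4, 5, 7}) = {2, 6}, so X∖{2, 6} = {1, 4, 5, 3, 7}
Write k for closure, c for complement:
  1. A     = {1, 3}
  2. kA    = {1, 4, 5, 3, 7}
  3. cA    = {2, 6, 4, 5, 7}
  4. ckA   = {2, 6}
  5. kcA   = {2, 6, 4, 5, 3, 7}
  6. kckA  = {2, 6, 5, 3, 7}
  7. ckcA  = {1}
  8. ckckA = {1, 4}
applying k or c yields no new set

8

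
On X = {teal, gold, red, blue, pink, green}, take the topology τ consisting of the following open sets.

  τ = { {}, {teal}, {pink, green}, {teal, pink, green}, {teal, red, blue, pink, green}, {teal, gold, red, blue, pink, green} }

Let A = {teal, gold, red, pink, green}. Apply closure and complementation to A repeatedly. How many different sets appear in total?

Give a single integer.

X∖A={blue}, int(X∖A)={}, hence cl(A)={teal, gold, red, blue, pink, green}
Orbit (k=closure, c=complement):
  1. A     = {teal, gold, red, pink, green}
  2. kA    = {teal, gold, red, blue, pink, green}
  3. cA    = {blue}
  4. ckA   = {}
  5. kcA   = {gold, red, blue}
  6. ckcA  = {teal, pink, green}
(closed under both — stop)

6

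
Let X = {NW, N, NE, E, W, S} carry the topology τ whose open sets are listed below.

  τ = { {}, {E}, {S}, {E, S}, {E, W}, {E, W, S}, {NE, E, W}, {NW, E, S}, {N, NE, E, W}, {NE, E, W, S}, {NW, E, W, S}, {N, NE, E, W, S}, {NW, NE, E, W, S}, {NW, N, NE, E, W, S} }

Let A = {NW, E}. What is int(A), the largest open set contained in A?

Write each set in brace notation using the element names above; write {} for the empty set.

{E}

opens ⊆ A: {}, {E}; union → int = {E}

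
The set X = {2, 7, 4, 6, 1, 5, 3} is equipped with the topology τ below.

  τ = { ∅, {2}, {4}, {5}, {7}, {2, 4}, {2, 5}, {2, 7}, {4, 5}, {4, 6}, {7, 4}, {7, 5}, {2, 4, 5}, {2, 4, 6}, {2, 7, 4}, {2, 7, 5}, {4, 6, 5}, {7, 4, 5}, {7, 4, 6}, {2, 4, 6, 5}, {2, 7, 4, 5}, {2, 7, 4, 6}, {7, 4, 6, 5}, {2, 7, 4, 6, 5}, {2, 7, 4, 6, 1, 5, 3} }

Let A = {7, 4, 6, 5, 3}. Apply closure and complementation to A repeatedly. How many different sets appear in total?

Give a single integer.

6

X∖A={2, 1}, int(X∖A)={2}, hence cl(A)={7, 4, 6, 1, 5, 3}
Orbit (k=closure, c=complement):
  1. A     = {7, 4, 6, 5, 3}
  2. kA    = {7, 4, 6, 1, 5, 3}
  3. cA    = {2, 1}
  4. ckA   = {2}
  5. kcA   = {2, 1, 3}
  6. ckcA  = {7, 4, 6, 5}
(closed under both — stop)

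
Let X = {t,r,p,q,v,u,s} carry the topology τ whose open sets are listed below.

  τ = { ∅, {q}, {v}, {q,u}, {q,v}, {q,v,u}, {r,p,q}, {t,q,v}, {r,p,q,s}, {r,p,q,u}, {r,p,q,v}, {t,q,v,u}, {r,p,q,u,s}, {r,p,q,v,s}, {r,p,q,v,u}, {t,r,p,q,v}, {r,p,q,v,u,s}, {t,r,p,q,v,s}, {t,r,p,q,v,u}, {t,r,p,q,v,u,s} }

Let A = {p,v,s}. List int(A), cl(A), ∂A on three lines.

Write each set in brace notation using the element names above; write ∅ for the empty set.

int(A) = {v}
cl(A)  = {t,r,p,v,s}
∂A     = {t,r,p,s}

interior: largest open inside A is {v} (from ∅, {v})
cl via duality: int({t,r,q,u}) = {q,u}, so X∖{q,u} = {t,r,p,v,s}
cl∖int = {t,r,p,s}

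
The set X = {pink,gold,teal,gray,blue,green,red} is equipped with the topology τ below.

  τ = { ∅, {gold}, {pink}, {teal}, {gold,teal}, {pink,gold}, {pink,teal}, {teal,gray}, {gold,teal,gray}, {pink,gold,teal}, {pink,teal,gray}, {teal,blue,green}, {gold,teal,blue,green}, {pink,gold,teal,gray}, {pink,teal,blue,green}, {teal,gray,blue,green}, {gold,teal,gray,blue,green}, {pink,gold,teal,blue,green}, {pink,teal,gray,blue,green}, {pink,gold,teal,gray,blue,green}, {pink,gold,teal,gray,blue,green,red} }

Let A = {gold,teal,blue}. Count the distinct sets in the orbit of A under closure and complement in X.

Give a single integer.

complement {pink,gray,green,red}; its interior {pink}; cl(A) = X∖{pink} = {gold,teal,gray,blue,green,red}
With k = closure, c = complement:
  1. A     = {gold,teal,blue}
  2. kA    = {gold,teal,gray,blue,green,red}
  3. cA    = {pink,gray,green,red}
  4. ckA   = {pink}
  5. kcA   = {pink,gray,blue,green,red}
  6. kckA  = {pink,red}
  7. ckcA  = {gold,teal}
  8. ckckA = {gold,teal,gray,blue,green}
k, c of each give nothing new

8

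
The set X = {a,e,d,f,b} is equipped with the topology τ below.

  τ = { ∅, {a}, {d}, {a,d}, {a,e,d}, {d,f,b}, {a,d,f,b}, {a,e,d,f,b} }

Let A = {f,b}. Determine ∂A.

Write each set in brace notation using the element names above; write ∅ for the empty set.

interior: largest open inside A is ∅ (from ∅)
cl via duality: int({a,e,d}) = {a,e,d}, so X∖{a,e,d} = {f,b}
cl∖int = {f,b}

{f,b}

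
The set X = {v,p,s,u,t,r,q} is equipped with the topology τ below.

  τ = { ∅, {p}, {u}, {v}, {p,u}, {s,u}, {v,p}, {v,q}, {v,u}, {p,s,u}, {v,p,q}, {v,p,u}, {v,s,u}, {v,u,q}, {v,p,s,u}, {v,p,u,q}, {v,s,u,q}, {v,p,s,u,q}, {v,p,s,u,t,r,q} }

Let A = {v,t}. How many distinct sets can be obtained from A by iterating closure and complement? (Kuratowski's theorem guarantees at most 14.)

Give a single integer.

8

X∖A={p,s,u,r,q}, int(X∖A)={p,s,u}, hence cl(A)={v,t,r,q}
Orbit (k=closure, c=complement):
  1. A     = {v,t}
  2. kA    = {v,t,r,q}
  3. cA    = {p,s,u,r,q}
  4. ckA   = {p,s,u}
  5. kcA   = {p,s,u,t,r,q}
  6. kckA  = {p,s,u,t,r}
  7. ckcA  = {v}
  8. ckckA = {v,q}
(closed under both — stop)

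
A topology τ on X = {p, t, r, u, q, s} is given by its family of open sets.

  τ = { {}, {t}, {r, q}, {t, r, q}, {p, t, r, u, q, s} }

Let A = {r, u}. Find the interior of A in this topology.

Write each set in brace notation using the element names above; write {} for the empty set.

interior: largest open inside A is {} (from {})

{}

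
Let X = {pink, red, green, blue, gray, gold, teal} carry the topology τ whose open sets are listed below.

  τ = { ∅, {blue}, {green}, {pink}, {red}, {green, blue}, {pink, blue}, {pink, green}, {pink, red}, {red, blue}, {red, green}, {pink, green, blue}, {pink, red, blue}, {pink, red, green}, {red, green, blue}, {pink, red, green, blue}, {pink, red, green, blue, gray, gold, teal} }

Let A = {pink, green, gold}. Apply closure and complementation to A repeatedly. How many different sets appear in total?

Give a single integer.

6

X∖A={red, blue, gray, teal}, int(X∖A)={red, blue}, hence cl(A)={pink, green, gray, gold, teal}
Orbit (k=closure, c=complement):
  1. A     = {pink, green, gold}
  2. kA    = {pink, green, gray, gold, teal}
  3. cA    = {red, blue, gray, teal}
  4. ckA   = {red, blue}
  5. kcA   = {red, blue, gray, gold, teal}
  6. ckcA  = {pink, green}
(closed under both — stop)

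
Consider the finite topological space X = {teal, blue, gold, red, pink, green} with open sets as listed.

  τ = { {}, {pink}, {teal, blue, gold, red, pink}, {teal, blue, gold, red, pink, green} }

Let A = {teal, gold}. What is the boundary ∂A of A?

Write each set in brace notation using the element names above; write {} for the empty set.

{teal, blue, gold, red, green}

U open, U⊆A: {}. int(A) = ⋃ = {}
X∖A={blue, red, pink, green}, int(X∖A)={pink}, hence cl(A)={teal, blue, gold, red, green}
∂A: remove int from cl → {teal, blue, gold, red, green}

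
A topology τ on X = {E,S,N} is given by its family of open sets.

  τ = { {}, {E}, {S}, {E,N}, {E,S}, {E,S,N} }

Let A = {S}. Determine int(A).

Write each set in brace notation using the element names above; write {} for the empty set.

{S}

U open, U⊆A: {}, {S}. int(A) = ⋃ = {S}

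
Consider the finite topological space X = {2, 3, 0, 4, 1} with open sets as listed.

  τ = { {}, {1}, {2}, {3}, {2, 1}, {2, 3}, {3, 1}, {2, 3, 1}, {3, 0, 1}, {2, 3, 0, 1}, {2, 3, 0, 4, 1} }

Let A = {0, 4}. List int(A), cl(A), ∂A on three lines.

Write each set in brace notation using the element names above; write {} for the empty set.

opens ⊆ A: {}; union → int = {}
complement {2, 3, 1}; its interior {2, 3, 1}; cl(A) = X∖{2, 3, 1} = {0, 4}
boundary = {0, 4} ∖ {} = {0, 4}

int(A) = {}
cl(A)  = {0, 4}
∂A     = {0, 4}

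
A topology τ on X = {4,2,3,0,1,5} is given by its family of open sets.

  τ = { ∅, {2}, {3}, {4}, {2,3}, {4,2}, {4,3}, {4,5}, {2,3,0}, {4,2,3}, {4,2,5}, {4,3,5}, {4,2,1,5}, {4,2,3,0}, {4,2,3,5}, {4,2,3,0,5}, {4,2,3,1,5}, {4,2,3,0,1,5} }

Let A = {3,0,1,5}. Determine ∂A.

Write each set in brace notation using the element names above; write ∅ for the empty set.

U open, U⊆A: ∅, {3}. int(A) = ⋃ = {3}
X∖A={4,2}, int(X∖A)={4,2}, hence cl(A)={3,0,1,5}
∂A: remove int from cl → {0,1,5}

{0,1,5}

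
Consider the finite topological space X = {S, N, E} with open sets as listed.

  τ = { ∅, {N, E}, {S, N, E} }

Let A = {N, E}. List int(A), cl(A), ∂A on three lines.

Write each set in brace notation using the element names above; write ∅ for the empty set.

U open, U⊆A: ∅, {N, E}. int(A) = ⋃ = {N, E}
X∖A={S}, int(X∖A)=∅, hence cl(A)={S, N, E}
∂A: remove int from cl → {S}

int(A) = {N, E}
cl(A)  = {S, N, E}
∂A     = {S}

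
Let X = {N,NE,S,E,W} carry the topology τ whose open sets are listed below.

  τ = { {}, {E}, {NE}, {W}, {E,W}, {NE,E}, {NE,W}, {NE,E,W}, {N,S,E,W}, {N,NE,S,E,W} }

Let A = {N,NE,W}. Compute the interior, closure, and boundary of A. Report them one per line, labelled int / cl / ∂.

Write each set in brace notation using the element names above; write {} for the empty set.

int(A) = {NE,W}
cl(A)  = {N,NE,S,W}
∂A     = {N,S}

opens ⊆ A: {}, {NE}, {W}, {NE,W}; union → int = {NE,W}
complement {S,E}; its interior {E}; cl(A) = X∖{E} = {N,NE,S,W}
boundary = {N,NE,S,W} ∖ {NE,W} = {N,S}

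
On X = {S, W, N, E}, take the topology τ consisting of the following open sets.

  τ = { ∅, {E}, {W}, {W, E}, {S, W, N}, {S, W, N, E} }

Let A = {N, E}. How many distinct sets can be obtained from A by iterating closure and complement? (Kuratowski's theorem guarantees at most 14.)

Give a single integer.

closure: X∖int(X∖A) = X∖{W} = {S, N, E}
Let k=closure and c=complement:
  1. A     = {N, E}
  2. kA    = {S, N, E}
  3. cA    = {S, W}
  4. ckA   = {W}
  5. kcA   = {S, W, N}
  6. ckcA  = {E}
— saturated at 6

6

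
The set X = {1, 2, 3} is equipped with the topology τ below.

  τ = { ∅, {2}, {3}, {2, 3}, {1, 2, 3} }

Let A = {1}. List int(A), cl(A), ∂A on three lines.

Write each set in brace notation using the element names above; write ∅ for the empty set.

int(A) = ∅
cl(A)  = {1}
∂A     = {1}

open subsets of A: ∅; so int(A) = ∅
closure: X∖int(X∖A) = X∖{2, 3} = {1}
∂A = {1} minus ∅ = {1}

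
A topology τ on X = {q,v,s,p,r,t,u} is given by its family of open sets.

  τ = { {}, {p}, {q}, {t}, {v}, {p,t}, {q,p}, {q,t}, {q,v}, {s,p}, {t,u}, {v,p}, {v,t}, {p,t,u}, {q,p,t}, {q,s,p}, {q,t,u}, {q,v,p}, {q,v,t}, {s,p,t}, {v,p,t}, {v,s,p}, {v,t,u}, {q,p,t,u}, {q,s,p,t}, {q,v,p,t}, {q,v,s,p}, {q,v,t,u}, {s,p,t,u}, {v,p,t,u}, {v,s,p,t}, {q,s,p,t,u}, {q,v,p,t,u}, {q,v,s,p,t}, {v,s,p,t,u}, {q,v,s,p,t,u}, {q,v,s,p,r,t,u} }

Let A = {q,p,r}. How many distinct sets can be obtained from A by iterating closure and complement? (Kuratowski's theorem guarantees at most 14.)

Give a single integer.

8

closure: X∖int(X∖A) = X∖{v,t,u} = {q,s,p,r}
Let k=closure and c=complement:
  1. A     = {q,p,r}
  2. kA    = {q,s,p,r}
  3. cA    = {v,s,t,u}
  4. ckA   = {v,t,u}
  5. kcA   = {v,s,r,t,u}
  6. kckA  = {v,r,t,u}
  7. ckcA  = {q,p}
  8. ckckA = {q,s,p}
— saturated at 8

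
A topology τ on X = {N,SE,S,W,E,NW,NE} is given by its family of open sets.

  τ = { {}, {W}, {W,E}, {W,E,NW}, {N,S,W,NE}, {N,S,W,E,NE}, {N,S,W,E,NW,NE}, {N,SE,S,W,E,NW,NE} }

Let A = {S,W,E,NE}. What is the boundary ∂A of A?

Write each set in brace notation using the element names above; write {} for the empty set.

{N,SE,S,NW,NE}

U open, U⊆A: {}, {W}, {W,E}. int(A) = ⋃ = {W,E}
X∖A={N,SE,NW}, int(X∖A)={}, hence cl(A)={N,SE,S,W,E,NW,NE}
∂A: remove int from cl → {N,SE,S,NW,NE}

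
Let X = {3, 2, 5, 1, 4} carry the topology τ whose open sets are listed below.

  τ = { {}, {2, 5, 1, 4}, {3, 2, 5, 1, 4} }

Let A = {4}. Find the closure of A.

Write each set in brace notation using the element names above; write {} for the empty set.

{3, 2, 5, 1, 4}

X∖A={3, 2, 5, 1}, int(X∖A)={}, hence cl(A)={3, 2, 5, 1, 4}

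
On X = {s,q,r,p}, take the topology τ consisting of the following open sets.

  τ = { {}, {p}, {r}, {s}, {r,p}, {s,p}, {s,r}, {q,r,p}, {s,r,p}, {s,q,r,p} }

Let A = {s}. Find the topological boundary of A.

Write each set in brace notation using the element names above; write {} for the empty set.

U open, U⊆A: {}, {s}. int(A) = ⋃ = {s}
X∖A={q,r,p}, int(X∖A)={q,r,p}, hence cl(A)={s}
∂A: remove int from cl → {}

{}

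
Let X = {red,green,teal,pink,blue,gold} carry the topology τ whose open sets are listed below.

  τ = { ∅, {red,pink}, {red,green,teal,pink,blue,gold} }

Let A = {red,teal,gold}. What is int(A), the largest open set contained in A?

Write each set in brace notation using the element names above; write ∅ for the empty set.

∅

U open, U⊆A: ∅. int(A) = ⋃ = ∅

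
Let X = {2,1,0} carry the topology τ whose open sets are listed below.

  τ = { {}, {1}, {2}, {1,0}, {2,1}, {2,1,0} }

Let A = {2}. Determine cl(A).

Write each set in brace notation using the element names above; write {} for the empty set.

{2}

complement {1,0}; its interior {1,0}; cl(A) = X∖{1,0} = {2}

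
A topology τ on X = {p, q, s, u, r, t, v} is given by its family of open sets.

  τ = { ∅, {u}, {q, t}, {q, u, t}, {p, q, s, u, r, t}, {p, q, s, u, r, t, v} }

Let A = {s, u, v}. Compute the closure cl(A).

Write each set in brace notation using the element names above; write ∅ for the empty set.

cl via duality: int({p, q, r, t}) = {q, t}, so X∖{q, t} = {p, s, u, r, v}

{p, s, u, r, v}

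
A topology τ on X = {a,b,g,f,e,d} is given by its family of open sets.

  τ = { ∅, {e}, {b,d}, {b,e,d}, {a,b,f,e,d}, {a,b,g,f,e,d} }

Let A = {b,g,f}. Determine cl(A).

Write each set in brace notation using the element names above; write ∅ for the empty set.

closure: X∖int(X∖A) = X∖{e} = {a,b,g,f,d}

{a,b,g,f,d}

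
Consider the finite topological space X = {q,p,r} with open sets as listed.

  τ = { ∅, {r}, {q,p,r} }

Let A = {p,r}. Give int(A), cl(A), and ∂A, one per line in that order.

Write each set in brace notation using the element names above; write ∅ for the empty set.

interior: largest open inside A is {r} (from ∅, {r})
cl via duality: int({q}) = ∅, so X∖∅ = {q,p,r}
cl∖int = {q,p}

int(A) = {r}
cl(A)  = {q,p,r}
∂A     = {q,p}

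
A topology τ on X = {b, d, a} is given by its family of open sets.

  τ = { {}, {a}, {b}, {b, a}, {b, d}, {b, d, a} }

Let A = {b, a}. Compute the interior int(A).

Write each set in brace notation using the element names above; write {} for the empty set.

{b, a}

U open, U⊆A: {}, {b}, {a}, {b, a}. int(A) = ⋃ = {b, a}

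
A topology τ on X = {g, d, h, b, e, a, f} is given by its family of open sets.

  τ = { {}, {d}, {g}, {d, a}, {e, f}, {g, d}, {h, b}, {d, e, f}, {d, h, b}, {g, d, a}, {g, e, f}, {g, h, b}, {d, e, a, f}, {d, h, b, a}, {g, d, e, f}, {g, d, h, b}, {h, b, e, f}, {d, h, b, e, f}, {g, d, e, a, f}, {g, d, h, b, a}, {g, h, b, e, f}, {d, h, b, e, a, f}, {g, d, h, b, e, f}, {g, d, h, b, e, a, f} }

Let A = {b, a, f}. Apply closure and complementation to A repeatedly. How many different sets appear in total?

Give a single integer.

complement {g, d, h, e}; its interior {g, d}; cl(A) = X∖{g, d} = {h, b, e, a, f}
With k = closure, c = complement:
  1. A     = {b, a, f}
  2. kA    = {h, b, e, a, f}
  3. cA    = {g, d, h, e}
  4. ckA   = {g, d}
  5. kcA   = {g, d, h, b, e, a, f}
  6. kckA  = {g, d, a}
  7. ckcA  = {}
  8. ckckA = {h, b, e, f}
k, c of each give nothing new

8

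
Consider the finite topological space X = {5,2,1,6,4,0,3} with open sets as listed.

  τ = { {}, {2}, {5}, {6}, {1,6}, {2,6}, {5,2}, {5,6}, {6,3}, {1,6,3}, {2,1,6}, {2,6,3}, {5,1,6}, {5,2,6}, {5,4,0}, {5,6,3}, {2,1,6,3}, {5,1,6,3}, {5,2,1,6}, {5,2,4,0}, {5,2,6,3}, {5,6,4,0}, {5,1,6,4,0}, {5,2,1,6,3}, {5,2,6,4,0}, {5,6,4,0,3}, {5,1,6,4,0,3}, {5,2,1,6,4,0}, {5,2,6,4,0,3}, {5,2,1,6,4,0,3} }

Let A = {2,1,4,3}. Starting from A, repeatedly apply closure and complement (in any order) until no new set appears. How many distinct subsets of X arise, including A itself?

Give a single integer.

6

cl via duality: int({5,6,0}) = {5,6}, so X∖{5,6} = {2,1,4,0,3}
Write k for closure, c for complement:
  1. A     = {2,1,4,3}
  2. kA    = {2,1,4,0,3}
  3. cA    = {5,6,0}
  4. ckA   = {5,6}
  5. kcA   = {5,1,6,4,0,3}
  6. ckcA  = {2}
applying k or c yields no new set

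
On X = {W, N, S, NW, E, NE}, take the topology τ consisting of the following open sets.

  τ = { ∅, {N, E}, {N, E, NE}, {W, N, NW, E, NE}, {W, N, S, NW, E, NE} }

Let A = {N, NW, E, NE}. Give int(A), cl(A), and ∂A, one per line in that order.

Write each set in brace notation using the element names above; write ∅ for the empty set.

int(A) = {N, E, NE}
cl(A)  = {W, N, S, NW, E, NE}
∂A     = {W, S, NW}

open subsets of A: ∅, {N, E}, {N, E, NE}; so int(A) = {N, E, NE}
closure: X∖int(X∖A) = X∖∅ = {W, N, S, NW, E, NE}
∂A = {W, N, S, NW, E, NE} minus {N, E, NE} = {W, S, NW}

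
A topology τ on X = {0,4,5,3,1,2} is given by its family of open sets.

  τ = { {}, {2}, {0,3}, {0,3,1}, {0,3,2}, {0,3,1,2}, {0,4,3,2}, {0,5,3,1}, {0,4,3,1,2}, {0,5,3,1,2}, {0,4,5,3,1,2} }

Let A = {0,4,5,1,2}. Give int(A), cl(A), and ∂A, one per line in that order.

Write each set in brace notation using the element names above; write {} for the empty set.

int(A) = {2}
cl(A)  = {0,4,5,3,1,2}
∂A     = {0,4,5,3,1}

U open, U⊆A: {}, {2}. int(A) = ⋃ = {2}
X∖A={3}, int(X∖A)={}, hence cl(A)={0,4,5,3,1,2}
∂A: remove int from cl → {0,4,5,3,1}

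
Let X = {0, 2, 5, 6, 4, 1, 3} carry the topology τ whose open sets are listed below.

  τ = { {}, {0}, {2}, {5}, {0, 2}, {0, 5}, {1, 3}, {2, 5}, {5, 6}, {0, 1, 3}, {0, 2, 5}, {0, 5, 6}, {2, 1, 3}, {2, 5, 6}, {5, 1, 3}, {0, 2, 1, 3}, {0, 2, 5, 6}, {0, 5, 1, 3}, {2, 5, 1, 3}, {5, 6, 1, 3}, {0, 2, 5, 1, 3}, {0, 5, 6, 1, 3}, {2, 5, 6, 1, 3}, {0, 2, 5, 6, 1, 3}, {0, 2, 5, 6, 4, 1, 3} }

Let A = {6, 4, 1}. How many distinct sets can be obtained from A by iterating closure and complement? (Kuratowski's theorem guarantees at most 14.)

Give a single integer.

10

closure: X∖int(X∖A) = X∖{0, 2, 5} = {6, 4, 1, 3}
Let k=closure and c=complement:
  1. A     = {6, 4, 1}
  2. kA    = {6, 4, 1, 3}
  3. cA    = {0, 2, 5, 3}
  4. ckA   = {0, 2, 5}
  5. kcA   = {0, 2, 5, 6, 4, 1, 3}
  6. kckA  = {0, 2, 5, 6, 4}
  7. ckcA  = {}
  8. ckckA = {1, 3}
  9. kckckA = {4, 1, 3}
  10. ckckckA = {0, 2, 5, 6}
— saturated at 10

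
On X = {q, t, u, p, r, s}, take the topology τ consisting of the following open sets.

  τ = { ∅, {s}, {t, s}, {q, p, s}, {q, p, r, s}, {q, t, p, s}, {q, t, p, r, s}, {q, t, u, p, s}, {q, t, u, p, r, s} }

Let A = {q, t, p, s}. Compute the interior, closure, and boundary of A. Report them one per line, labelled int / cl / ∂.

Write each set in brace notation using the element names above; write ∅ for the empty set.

int(A) = {q, t, p, s}
cl(A)  = {q, t, u, p, r, s}
∂A     = {u, r}

U open, U⊆A: ∅, {s}, {t, s}, {q, p, s}, {q, t, p, s}. int(A) = ⋃ = {q, t, p, s}
X∖A={u, r}, int(X∖A)=∅, hence cl(A)={q, t, u, p, r, s}
∂A: remove int from cl → {u, r}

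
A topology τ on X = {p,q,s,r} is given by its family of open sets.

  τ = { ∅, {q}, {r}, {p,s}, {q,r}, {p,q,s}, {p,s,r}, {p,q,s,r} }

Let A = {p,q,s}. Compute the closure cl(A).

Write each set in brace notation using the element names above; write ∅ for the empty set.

complement {r}; its interior {r}; cl(A) = X∖{r} = {p,q,s}

{p,q,s}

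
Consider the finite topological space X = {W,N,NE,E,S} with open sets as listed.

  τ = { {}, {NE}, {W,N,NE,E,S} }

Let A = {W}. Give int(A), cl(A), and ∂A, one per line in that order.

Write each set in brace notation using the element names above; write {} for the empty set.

int(A) = {}
cl(A)  = {W,N,E,S}
∂A     = {W,N,E,S}

opens ⊆ A: {}; union → int = {}
complement {N,NE,E,S}; its interior {NE}; cl(A) = X∖{NE} = {W,N,E,S}
boundary = {W,N,E,S} ∖ {} = {W,N,E,S}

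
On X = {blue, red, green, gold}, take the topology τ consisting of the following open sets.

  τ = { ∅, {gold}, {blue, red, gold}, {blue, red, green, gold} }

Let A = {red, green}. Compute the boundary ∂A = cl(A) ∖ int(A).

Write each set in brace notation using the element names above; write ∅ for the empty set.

{blue, red, green}

opens ⊆ A: ∅; union → int = ∅
complement {blue, gold}; its interior {gold}; cl(A) = X∖{gold} = {blue, red, green}
boundary = {blue, red, green} ∖ ∅ = {blue, red, green}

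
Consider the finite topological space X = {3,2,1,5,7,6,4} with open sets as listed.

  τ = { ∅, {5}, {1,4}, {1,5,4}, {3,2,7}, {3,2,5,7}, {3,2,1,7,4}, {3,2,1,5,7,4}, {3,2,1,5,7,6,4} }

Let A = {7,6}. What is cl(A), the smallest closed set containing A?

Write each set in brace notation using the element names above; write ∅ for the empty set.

closure: X∖int(X∖A) = X∖{1,5,4} = {3,2,7,6}

{3,2,7,6}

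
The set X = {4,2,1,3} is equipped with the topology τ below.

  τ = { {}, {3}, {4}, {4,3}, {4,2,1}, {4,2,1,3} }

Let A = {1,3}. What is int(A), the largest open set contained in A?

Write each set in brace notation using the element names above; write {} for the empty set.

{3}

U open, U⊆A: {}, {3}. int(A) = ⋃ = {3}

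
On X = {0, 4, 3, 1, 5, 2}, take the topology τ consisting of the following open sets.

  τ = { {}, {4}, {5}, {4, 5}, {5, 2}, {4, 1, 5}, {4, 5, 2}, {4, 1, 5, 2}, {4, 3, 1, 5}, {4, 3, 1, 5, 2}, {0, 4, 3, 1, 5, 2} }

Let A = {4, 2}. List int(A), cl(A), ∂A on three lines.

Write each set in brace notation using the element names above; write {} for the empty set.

int(A) = {4}
cl(A)  = {0, 4, 3, 1, 2}
∂A     = {0, 3, 1, 2}

interior: largest open inside A is {4} (from {}, {4})
cl via duality: int({0, 3, 1, 5}) = {5}, so X∖{5} = {0, 4, 3, 1, 2}
cl∖int = {0, 3, 1, 2}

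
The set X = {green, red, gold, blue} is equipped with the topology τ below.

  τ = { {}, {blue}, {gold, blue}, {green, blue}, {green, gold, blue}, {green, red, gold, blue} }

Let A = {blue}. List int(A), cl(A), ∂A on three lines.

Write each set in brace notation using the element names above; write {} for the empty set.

int(A) = {blue}
cl(A)  = {green, red, gold, blue}
∂A     = {green, red, gold}

opens ⊆ A: {}, {blue}; union → int = {blue}
complement {green, red, gold}; its interior {}; cl(A) = X∖{} = {green, red, gold, blue}
boundary = {green, red, gold, blue} ∖ {blue} = {green, red, gold}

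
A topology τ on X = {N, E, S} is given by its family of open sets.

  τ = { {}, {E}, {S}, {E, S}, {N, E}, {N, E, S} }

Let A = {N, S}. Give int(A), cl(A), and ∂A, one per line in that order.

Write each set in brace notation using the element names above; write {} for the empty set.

int(A) = {S}
cl(A)  = {N, S}
∂A     = {N}

open subsets of A: {}, {S}; so int(A) = {S}
closure: X∖int(X∖A) = X∖{E} = {N, S}
∂A = {N, S} minus {S} = {N}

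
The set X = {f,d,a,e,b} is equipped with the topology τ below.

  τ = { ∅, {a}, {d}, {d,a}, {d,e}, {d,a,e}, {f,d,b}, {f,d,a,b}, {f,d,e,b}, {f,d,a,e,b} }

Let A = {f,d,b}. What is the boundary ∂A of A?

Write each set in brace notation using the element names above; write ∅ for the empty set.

{e}

U open, U⊆A: ∅, {d}, {f,d,b}. int(A) = ⋃ = {f,d,b}
X∖A={a,e}, int(X∖A)={a}, hence cl(A)={f,d,e,b}
∂A: remove int from cl → {e}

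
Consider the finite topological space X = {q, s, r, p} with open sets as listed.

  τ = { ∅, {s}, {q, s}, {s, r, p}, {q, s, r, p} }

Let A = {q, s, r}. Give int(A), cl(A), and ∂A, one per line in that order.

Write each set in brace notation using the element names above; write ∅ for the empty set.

U open, U⊆A: ∅, {s}, {q, s}. int(A) = ⋃ = {q, s}
X∖A={p}, int(X∖A)=∅, hence cl(A)={q, s, r, p}
∂A: remove int from cl → {r, p}

int(A) = {q, s}
cl(A)  = {q, s, r, p}
∂A     = {r, p}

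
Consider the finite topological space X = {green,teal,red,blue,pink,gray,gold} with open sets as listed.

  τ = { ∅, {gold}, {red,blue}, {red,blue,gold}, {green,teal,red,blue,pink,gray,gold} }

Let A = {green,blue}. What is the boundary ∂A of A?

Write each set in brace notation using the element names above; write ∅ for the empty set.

{green,teal,red,blue,pink,gray}

open subsets of A: ∅; so int(A) = ∅
closure: X∖int(X∖A) = X∖{gold} = {green,teal,red,blue,pink,gray}
∂A = {green,teal,red,blue,pink,gray} minus ∅ = {green,teal,red,blue,pink,gray}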